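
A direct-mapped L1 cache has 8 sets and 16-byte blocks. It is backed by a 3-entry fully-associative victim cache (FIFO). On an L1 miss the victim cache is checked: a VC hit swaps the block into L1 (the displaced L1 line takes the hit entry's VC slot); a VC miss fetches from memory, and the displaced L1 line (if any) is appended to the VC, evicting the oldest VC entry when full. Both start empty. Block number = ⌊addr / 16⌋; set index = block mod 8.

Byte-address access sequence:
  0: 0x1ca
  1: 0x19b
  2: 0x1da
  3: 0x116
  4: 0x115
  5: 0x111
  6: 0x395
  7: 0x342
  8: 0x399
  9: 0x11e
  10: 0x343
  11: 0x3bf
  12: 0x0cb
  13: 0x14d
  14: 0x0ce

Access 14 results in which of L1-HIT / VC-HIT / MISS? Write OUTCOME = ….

#0 0x1ca→b28/s4 MISS; vc=[]
#1 0x19b→b25/s1 MISS; vc=[]
#2 0x1da→b29/s5 MISS; vc=[]
#3 0x116→b17/s1 MISS; vc=[25]
#4 0x115→b17/s1 L1-HIT; vc=[25]
#5 0x111→b17/s1 L1-HIT; vc=[25]
#6 0x395→b57/s1 MISS; vc=[25,17]
#7 0x342→b52/s4 MISS; vc=[25,17,28]
#8 0x399→b57/s1 L1-HIT; vc=[25,17,28]
#9 0x11e→b17/s1 VC-HIT; vc=[25,57,28]
#10 0x343→b52/s4 L1-HIT; vc=[25,57,28]
#11 0x3bf→b59/s3 MISS; vc=[25,57,28]
#12 0xcb→b12/s4 MISS; vc=[57,28,52]
#13 0x14d→b20/s4 MISS; vc=[28,52,12]
#14 0xce→b12/s4 VC-HIT; vc=[28,52,20]

OUTCOME = VC-HIT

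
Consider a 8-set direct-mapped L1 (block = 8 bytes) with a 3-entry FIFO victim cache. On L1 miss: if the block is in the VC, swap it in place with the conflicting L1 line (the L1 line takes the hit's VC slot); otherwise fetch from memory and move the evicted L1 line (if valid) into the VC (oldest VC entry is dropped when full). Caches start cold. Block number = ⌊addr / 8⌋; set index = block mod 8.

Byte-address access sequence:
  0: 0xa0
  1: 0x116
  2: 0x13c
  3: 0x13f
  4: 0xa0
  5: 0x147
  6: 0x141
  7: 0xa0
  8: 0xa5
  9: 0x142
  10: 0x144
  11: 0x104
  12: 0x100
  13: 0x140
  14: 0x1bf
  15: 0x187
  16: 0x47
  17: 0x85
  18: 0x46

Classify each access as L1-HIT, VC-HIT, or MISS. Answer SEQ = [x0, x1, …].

SEQ = [MISS, MISS, MISS, L1-HIT, L1-HIT, MISS, L1-HIT, L1-HIT, L1-HIT, L1-HIT, L1-HIT, MISS, L1-HIT, VC-HIT, MISS, MISS, MISS, MISS, VC-HIT]

0: 0xa0 (blk 20, set 4) → MISS  vc=[]
1: 0x116 (blk 34, set 2) → MISS  vc=[]
2: 0x13c (blk 39, set 7) → MISS  vc=[]
3: 0x13f (blk 39, set 7) → L1-HIT  vc=[]
4: 0xa0 (blk 20, set 4) → L1-HIT  vc=[]
5: 0x147 (blk 40, set 0) → MISS  vc=[]
6: 0x141 (blk 40, set 0) → L1-HIT  vc=[]
7: 0xa0 (blk 20, set 4) → L1-HIT  vc=[]
8: 0xa5 (blk 20, set 4) → L1-HIT  vc=[]
9: 0x142 (blk 40, set 0) → L1-HIT  vc=[]
10: 0x144 (blk 40, set 0) → L1-HIT  vc=[]
11: 0x104 (blk 32, set 0) → MISS  vc=[40]
12: 0x100 (blk 32, set 0) → L1-HIT  vc=[40]
13: 0x140 (blk 40, set 0) → VC-HIT  vc=[32]
14: 0x1bf (blk 55, set 7) → MISS  vc=[32, 39]
15: 0x187 (blk 48, set 0) → MISS  vc=[32, 39, 40]
16: 0x47 (blk 8, set 0) → MISS  vc=[39, 40, 48]
17: 0x85 (blk 16, set 0) → MISS  vc=[40, 48, 8]
18: 0x46 (blk 8, set 0) → VC-HIT  vc=[40, 48, 16]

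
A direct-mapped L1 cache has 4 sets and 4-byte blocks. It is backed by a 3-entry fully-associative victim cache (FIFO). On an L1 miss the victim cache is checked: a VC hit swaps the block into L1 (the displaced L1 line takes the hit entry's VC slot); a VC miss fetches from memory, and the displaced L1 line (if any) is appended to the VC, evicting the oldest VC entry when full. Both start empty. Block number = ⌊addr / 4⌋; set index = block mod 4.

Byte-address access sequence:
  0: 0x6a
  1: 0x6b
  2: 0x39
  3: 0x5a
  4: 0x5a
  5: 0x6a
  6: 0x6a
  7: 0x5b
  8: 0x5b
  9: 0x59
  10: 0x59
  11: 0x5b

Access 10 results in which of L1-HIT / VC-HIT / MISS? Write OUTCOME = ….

OUTCOME = L1-HIT

  [0] addr=0x6a blk=26 s=2: MISS | VC []
  [1] addr=0x6b blk=26 s=2: L1-HIT | VC []
  [2] addr=0x39 blk=14 s=2: MISS | VC [26]
  [3] addr=0x5a blk=22 s=2: MISS | VC [26, 14]
  [4] addr=0x5a blk=22 s=2: L1-HIT | VC [26, 14]
  [5] addr=0x6a blk=26 s=2: VC-HIT | VC [22, 14]
  [6] addr=0x6a blk=26 s=2: L1-HIT | VC [22, 14]
  [7] addr=0x5b blk=22 s=2: VC-HIT | VC [26, 14]
  [8] addr=0x5b blk=22 s=2: L1-HIT | VC [26, 14]
  [9] addr=0x59 blk=22 s=2: L1-HIT | VC [26, 14]
  [10] addr=0x59 blk=22 s=2: L1-HIT | VC [26, 14]
  [11] addr=0x5b blk=22 s=2: L1-HIT | VC [26, 14]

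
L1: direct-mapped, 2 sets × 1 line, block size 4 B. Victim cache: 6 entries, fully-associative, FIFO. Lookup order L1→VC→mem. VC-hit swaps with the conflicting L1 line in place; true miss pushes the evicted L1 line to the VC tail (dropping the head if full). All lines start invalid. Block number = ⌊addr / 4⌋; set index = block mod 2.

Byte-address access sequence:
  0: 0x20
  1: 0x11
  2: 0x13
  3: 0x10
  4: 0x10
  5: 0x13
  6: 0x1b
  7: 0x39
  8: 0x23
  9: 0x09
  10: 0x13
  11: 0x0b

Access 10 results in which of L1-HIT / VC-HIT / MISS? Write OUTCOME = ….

  [0] addr=0x20 blk=8 s=0: MISS | VC []
  [1] addr=0x11 blk=4 s=0: MISS | VC [8]
  [2] addr=0x13 blk=4 s=0: L1-HIT | VC [8]
  [3] addr=0x10 blk=4 s=0: L1-HIT | VC [8]
  [4] addr=0x10 blk=4 s=0: L1-HIT | VC [8]
  [5] addr=0x13 blk=4 s=0: L1-HIT | VC [8]
  [6] addr=0x1b blk=6 s=0: MISS | VC [8, 4]
  [7] addr=0x39 blk=14 s=0: MISS | VC [8, 4, 6]
  [8] addr=0x23 blk=8 s=0: VC-HIT | VC [14, 4, 6]
  [9] addr=0x9 blk=2 s=0: MISS | VC [14, 4, 6, 8]
  [10] addr=0x13 blk=4 s=0: VC-HIT | VC [14, 2, 6, 8]
  [11] addr=0xb blk=2 s=0: VC-HIT | VC [14, 4, 6, 8]

OUTCOME = VC-HIT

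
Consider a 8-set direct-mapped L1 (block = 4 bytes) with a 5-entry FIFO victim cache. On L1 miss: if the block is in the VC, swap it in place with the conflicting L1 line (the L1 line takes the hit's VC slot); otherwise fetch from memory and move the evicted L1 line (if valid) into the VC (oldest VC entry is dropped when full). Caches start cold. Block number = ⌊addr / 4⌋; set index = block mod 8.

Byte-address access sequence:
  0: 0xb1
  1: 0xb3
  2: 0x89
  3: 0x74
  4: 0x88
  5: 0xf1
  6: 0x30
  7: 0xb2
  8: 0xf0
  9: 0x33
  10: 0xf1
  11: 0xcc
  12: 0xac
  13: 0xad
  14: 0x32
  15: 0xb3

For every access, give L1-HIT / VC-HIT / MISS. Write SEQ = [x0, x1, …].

  [0] addr=0xb1 blk=44 s=4: MISS | VC []
  [1] addr=0xb3 blk=44 s=4: L1-HIT | VC []
  [2] addr=0x89 blk=34 s=2: MISS | VC []
  [3] addr=0x74 blk=29 s=5: MISS | VC []
  [4] addr=0x88 blk=34 s=2: L1-HIT | VC []
  [5] addr=0xf1 blk=60 s=4: MISS | VC [44]
  [6] addr=0x30 blk=12 s=4: MISS | VC [44, 60]
  [7] addr=0xb2 blk=44 s=4: VC-HIT | VC [12, 60]
  [8] addr=0xf0 blk=60 s=4: VC-HIT | VC [12, 44]
  [9] addr=0x33 blk=12 s=4: VC-HIT | VC [60, 44]
  [10] addr=0xf1 blk=60 s=4: VC-HIT | VC [12, 44]
  [11] addr=0xcc blk=51 s=3: MISS | VC [12, 44]
  [12] addr=0xac blk=43 s=3: MISS | VC [12, 44, 51]
  [13] addr=0xad blk=43 s=3: L1-HIT | VC [12, 44, 51]
  [14] addr=0x32 blk=12 s=4: VC-HIT | VC [60, 44, 51]
  [15] addr=0xb3 blk=44 s=4: VC-HIT | VC [60, 12, 51]

SEQ = [MISS, L1-HIT, MISS, MISS, L1-HIT, MISS, MISS, VC-HIT, VC-HIT, VC-HIT, VC-HIT, MISS, MISS, L1-HIT, VC-HIT, VC-HIT]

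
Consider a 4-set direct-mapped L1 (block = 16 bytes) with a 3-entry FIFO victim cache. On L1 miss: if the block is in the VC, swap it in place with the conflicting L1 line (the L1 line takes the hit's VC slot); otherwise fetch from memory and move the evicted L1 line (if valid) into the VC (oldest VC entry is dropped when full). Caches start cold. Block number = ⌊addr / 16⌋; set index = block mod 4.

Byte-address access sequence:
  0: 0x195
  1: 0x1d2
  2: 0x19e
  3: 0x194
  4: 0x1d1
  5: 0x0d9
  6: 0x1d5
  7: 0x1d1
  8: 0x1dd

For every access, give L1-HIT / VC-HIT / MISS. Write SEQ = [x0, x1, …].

SEQ = [MISS, MISS, VC-HIT, L1-HIT, VC-HIT, MISS, VC-HIT, L1-HIT, L1-HIT]

0: 0x195 (blk 25, set 1) → MISS  vc=[]
1: 0x1d2 (blk 29, set 1) → MISS  vc=[25]
2: 0x19e (blk 25, set 1) → VC-HIT  vc=[29]
3: 0x194 (blk 25, set 1) → L1-HIT  vc=[29]
4: 0x1d1 (blk 29, set 1) → VC-HIT  vc=[25]
5: 0xd9 (blk 13, set 1) → MISS  vc=[25, 29]
6: 0x1d5 (blk 29, set 1) → VC-HIT  vc=[25, 13]
7: 0x1d1 (blk 29, set 1) → L1-HIT  vc=[25, 13]
8: 0x1dd (blk 29, set 1) → L1-HIT  vc=[25, 13]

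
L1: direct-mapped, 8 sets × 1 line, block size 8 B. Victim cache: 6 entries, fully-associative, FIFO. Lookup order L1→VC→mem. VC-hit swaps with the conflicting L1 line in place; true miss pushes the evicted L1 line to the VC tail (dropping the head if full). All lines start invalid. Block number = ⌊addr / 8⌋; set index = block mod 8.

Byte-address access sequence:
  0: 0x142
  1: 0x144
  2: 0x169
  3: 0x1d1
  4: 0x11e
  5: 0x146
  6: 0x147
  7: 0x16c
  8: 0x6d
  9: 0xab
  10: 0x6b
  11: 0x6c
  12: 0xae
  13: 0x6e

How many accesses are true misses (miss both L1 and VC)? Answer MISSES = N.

#0 0x142→b40/s0 MISS; vc=[]
#1 0x144→b40/s0 L1-HIT; vc=[]
#2 0x169→b45/s5 MISS; vc=[]
#3 0x1d1→b58/s2 MISS; vc=[]
#4 0x11e→b35/s3 MISS; vc=[]
#5 0x146→b40/s0 L1-HIT; vc=[]
#6 0x147→b40/s0 L1-HIT; vc=[]
#7 0x16c→b45/s5 L1-HIT; vc=[]
#8 0x6d→b13/s5 MISS; vc=[45]
#9 0xab→b21/s5 MISS; vc=[45,13]
#10 0x6b→b13/s5 VC-HIT; vc=[45,21]
#11 0x6c→b13/s5 L1-HIT; vc=[45,21]
#12 0xae→b21/s5 VC-HIT; vc=[45,13]
#13 0x6e→b13/s5 VC-HIT; vc=[45,21]

MISSES = 6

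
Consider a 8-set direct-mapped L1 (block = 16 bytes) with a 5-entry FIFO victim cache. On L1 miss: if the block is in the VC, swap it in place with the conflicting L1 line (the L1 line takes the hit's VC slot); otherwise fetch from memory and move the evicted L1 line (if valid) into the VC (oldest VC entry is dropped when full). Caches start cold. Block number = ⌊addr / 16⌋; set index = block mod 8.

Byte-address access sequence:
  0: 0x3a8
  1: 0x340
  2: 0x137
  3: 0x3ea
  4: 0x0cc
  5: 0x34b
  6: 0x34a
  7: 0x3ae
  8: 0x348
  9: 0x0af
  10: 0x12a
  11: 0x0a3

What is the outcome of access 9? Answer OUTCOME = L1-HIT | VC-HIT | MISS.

OUTCOME = MISS

0: 0x3a8 (blk 58, set 2) → MISS  vc=[]
1: 0x340 (blk 52, set 4) → MISS  vc=[]
2: 0x137 (blk 19, set 3) → MISS  vc=[]
3: 0x3ea (blk 62, set 6) → MISS  vc=[]
4: 0xcc (blk 12, set 4) → MISS  vc=[52]
5: 0x34b (blk 52, set 4) → VC-HIT  vc=[12]
6: 0x34a (blk 52, set 4) → L1-HIT  vc=[12]
7: 0x3ae (blk 58, set 2) → L1-HIT  vc=[12]
8: 0x348 (blk 52, set 4) → L1-HIT  vc=[12]
9: 0xaf (blk 10, set 2) → MISS  vc=[12, 58]
10: 0x12a (blk 18, set 2) → MISS  vc=[12, 58, 10]
11: 0xa3 (blk 10, set 2) → VC-HIT  vc=[12, 58, 18]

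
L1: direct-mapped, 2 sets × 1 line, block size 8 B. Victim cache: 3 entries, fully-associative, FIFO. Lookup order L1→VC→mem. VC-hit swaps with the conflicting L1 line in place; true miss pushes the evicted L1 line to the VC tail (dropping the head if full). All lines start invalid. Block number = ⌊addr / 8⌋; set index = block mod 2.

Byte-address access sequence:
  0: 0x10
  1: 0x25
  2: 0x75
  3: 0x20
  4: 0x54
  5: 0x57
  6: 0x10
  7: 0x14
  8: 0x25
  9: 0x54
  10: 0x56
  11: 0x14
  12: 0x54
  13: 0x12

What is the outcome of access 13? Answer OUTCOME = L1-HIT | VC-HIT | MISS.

OUTCOME = VC-HIT

#0 0x10→b2/s0 MISS; vc=[]
#1 0x25→b4/s0 MISS; vc=[2]
#2 0x75→b14/s0 MISS; vc=[2,4]
#3 0x20→b4/s0 VC-HIT; vc=[2,14]
#4 0x54→b10/s0 MISS; vc=[2,14,4]
#5 0x57→b10/s0 L1-HIT; vc=[2,14,4]
#6 0x10→b2/s0 VC-HIT; vc=[10,14,4]
#7 0x14→b2/s0 L1-HIT; vc=[10,14,4]
#8 0x25→b4/s0 VC-HIT; vc=[10,14,2]
#9 0x54→b10/s0 VC-HIT; vc=[4,14,2]
#10 0x56→b10/s0 L1-HIT; vc=[4,14,2]
#11 0x14→b2/s0 VC-HIT; vc=[4,14,10]
#12 0x54→b10/s0 VC-HIT; vc=[4,14,2]
#13 0x12→b2/s0 VC-HIT; vc=[4,14,10]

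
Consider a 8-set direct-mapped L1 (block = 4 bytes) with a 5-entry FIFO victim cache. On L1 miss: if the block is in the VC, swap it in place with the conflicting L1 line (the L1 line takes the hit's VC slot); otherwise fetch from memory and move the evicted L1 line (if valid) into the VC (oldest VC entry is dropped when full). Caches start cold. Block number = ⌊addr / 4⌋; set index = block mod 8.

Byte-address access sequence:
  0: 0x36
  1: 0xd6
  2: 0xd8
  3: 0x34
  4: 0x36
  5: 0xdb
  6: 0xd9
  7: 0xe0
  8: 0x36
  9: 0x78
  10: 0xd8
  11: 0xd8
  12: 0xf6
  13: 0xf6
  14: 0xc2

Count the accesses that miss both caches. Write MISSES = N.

#0 0x36→b13/s5 MISS; vc=[]
#1 0xd6→b53/s5 MISS; vc=[13]
#2 0xd8→b54/s6 MISS; vc=[13]
#3 0x34→b13/s5 VC-HIT; vc=[53]
#4 0x36→b13/s5 L1-HIT; vc=[53]
#5 0xdb→b54/s6 L1-HIT; vc=[53]
#6 0xd9→b54/s6 L1-HIT; vc=[53]
#7 0xe0→b56/s0 MISS; vc=[53]
#8 0x36→b13/s5 L1-HIT; vc=[53]
#9 0x78→b30/s6 MISS; vc=[53,54]
#10 0xd8→b54/s6 VC-HIT; vc=[53,30]
#11 0xd8→b54/s6 L1-HIT; vc=[53,30]
#12 0xf6→b61/s5 MISS; vc=[53,30,13]
#13 0xf6→b61/s5 L1-HIT; vc=[53,30,13]
#14 0xc2→b48/s0 MISS; vc=[53,30,13,56]

MISSES = 7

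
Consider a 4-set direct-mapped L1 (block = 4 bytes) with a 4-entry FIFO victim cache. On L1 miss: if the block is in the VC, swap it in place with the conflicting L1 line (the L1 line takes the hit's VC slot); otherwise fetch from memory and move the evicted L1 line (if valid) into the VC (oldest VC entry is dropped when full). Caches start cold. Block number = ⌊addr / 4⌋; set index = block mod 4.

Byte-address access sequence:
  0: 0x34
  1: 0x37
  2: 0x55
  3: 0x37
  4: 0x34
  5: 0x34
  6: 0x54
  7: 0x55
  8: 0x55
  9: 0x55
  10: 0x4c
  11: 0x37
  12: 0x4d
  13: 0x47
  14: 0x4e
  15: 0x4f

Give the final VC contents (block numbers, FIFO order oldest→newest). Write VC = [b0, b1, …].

  [0] addr=0x34 blk=13 s=1: MISS | VC []
  [1] addr=0x37 blk=13 s=1: L1-HIT | VC []
  [2] addr=0x55 blk=21 s=1: MISS | VC [13]
  [3] addr=0x37 blk=13 s=1: VC-HIT | VC [21]
  [4] addr=0x34 blk=13 s=1: L1-HIT | VC [21]
  [5] addr=0x34 blk=13 s=1: L1-HIT | VC [21]
  [6] addr=0x54 blk=21 s=1: VC-HIT | VC [13]
  [7] addr=0x55 blk=21 s=1: L1-HIT | VC [13]
  [8] addr=0x55 blk=21 s=1: L1-HIT | VC [13]
  [9] addr=0x55 blk=21 s=1: L1-HIT | VC [13]
  [10] addr=0x4c blk=19 s=3: MISS | VC [13]
  [11] addr=0x37 blk=13 s=1: VC-HIT | VC [21]
  [12] addr=0x4d blk=19 s=3: L1-HIT | VC [21]
  [13] addr=0x47 blk=17 s=1: MISS | VC [21, 13]
  [14] addr=0x4e blk=19 s=3: L1-HIT | VC [21, 13]
  [15] addr=0x4f blk=19 s=3: L1-HIT | VC [21, 13]

VC = [21, 13]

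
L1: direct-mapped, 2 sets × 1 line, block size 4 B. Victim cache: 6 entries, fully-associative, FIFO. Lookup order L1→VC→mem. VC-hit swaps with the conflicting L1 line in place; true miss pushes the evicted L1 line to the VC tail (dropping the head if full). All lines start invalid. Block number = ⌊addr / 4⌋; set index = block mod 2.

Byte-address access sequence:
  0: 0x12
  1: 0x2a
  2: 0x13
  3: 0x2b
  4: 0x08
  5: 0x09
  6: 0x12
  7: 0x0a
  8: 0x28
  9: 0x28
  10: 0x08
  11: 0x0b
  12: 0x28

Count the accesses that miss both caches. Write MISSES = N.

MISSES = 3

#0 0x12→b4/s0 MISS; vc=[]
#1 0x2a→b10/s0 MISS; vc=[4]
#2 0x13→b4/s0 VC-HIT; vc=[10]
#3 0x2b→b10/s0 VC-HIT; vc=[4]
#4 0x8→b2/s0 MISS; vc=[4,10]
#5 0x9→b2/s0 L1-HIT; vc=[4,10]
#6 0x12→b4/s0 VC-HIT; vc=[2,10]
#7 0xa→b2/s0 VC-HIT; vc=[4,10]
#8 0x28→b10/s0 VC-HIT; vc=[4,2]
#9 0x28→b10/s0 L1-HIT; vc=[4,2]
#10 0x8→b2/s0 VC-HIT; vc=[4,10]
#11 0xb→b2/s0 L1-HIT; vc=[4,10]
#12 0x28→b10/s0 VC-HIT; vc=[4,2]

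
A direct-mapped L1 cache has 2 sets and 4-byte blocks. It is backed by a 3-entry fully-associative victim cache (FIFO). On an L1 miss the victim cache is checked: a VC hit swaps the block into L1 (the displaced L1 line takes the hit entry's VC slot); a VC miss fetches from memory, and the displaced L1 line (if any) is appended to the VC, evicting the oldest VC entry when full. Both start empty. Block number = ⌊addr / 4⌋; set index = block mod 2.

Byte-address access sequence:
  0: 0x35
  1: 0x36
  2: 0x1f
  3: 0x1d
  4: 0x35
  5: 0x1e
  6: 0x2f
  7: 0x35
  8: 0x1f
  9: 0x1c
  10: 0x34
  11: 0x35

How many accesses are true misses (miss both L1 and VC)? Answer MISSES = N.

MISSES = 3

  [0] addr=0x35 blk=13 s=1: MISS | VC []
  [1] addr=0x36 blk=13 s=1: L1-HIT | VC []
  [2] addr=0x1f blk=7 s=1: MISS | VC [13]
  [3] addr=0x1d blk=7 s=1: L1-HIT | VC [13]
  [4] addr=0x35 blk=13 s=1: VC-HIT | VC [7]
  [5] addr=0x1e blk=7 s=1: VC-HIT | VC [13]
  [6] addr=0x2f blk=11 s=1: MISS | VC [13, 7]
  [7] addr=0x35 blk=13 s=1: VC-HIT | VC [11, 7]
  [8] addr=0x1f blk=7 s=1: VC-HIT | VC [11, 13]
  [9] addr=0x1c blk=7 s=1: L1-HIT | VC [11, 13]
  [10] addr=0x34 blk=13 s=1: VC-HIT | VC [11, 7]
  [11] addr=0x35 blk=13 s=1: L1-HIT | VC [11, 7]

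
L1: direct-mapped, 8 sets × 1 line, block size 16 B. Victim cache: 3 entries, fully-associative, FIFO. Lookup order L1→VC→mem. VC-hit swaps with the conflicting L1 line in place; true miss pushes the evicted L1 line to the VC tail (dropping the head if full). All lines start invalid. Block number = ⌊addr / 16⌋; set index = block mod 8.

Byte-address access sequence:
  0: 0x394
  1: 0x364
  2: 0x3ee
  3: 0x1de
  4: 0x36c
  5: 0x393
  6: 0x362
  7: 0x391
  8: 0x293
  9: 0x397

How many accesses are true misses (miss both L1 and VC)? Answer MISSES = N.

0: 0x394 (blk 57, set 1) → MISS  vc=[]
1: 0x364 (blk 54, set 6) → MISS  vc=[]
2: 0x3ee (blk 62, set 6) → MISS  vc=[54]
3: 0x1de (blk 29, set 5) → MISS  vc=[54]
4: 0x36c (blk 54, set 6) → VC-HIT  vc=[62]
5: 0x393 (blk 57, set 1) → L1-HIT  vc=[62]
6: 0x362 (blk 54, set 6) → L1-HIT  vc=[62]
7: 0x391 (blk 57, set 1) → L1-HIT  vc=[62]
8: 0x293 (blk 41, set 1) → MISS  vc=[62, 57]
9: 0x397 (blk 57, set 1) → VC-HIT  vc=[62, 41]

MISSES = 5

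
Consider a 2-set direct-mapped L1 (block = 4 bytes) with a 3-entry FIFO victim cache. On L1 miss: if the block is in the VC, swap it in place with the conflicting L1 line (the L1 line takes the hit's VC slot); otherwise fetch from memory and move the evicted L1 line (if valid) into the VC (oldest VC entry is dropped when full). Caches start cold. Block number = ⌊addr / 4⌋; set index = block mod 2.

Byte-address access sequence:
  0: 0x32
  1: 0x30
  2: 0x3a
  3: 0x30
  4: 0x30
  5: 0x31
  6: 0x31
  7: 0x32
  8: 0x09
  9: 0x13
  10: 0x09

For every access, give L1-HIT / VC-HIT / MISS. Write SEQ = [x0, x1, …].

0: 0x32 (blk 12, set 0) → MISS  vc=[]
1: 0x30 (blk 12, set 0) → L1-HIT  vc=[]
2: 0x3a (blk 14, set 0) → MISS  vc=[12]
3: 0x30 (blk 12, set 0) → VC-HIT  vc=[14]
4: 0x30 (blk 12, set 0) → L1-HIT  vc=[14]
5: 0x31 (blk 12, set 0) → L1-HIT  vc=[14]
6: 0x31 (blk 12, set 0) → L1-HIT  vc=[14]
7: 0x32 (blk 12, set 0) → L1-HIT  vc=[14]
8: 0x9 (blk 2, set 0) → MISS  vc=[14, 12]
9: 0x13 (blk 4, set 0) → MISS  vc=[14, 12, 2]
10: 0x9 (blk 2, set 0) → VC-HIT  vc=[14, 12, 4]

SEQ = [MISS, L1-HIT, MISS, VC-HIT, L1-HIT, L1-HIT, L1-HIT, L1-HIT, MISS, MISS, VC-HIT]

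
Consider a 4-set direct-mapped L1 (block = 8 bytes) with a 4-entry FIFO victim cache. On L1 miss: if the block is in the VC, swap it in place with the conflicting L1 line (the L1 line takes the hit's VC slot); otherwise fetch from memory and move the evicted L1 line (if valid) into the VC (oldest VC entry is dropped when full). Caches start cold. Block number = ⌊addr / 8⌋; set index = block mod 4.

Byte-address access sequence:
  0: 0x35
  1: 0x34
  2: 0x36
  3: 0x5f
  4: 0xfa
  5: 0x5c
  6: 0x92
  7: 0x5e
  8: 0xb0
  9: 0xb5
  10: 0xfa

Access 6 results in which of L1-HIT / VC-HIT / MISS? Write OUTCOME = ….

0: 0x35 (blk 6, set 2) → MISS  vc=[]
1: 0x34 (blk 6, set 2) → L1-HIT  vc=[]
2: 0x36 (blk 6, set 2) → L1-HIT  vc=[]
3: 0x5f (blk 11, set 3) → MISS  vc=[]
4: 0xfa (blk 31, set 3) → MISS  vc=[11]
5: 0x5c (blk 11, set 3) → VC-HIT  vc=[31]
6: 0x92 (blk 18, set 2) → MISS  vc=[31, 6]
7: 0x5e (blk 11, set 3) → L1-HIT  vc=[31, 6]
8: 0xb0 (blk 22, set 2) → MISS  vc=[31, 6, 18]
9: 0xb5 (blk 22, set 2) → L1-HIT  vc=[31, 6, 18]
10: 0xfa (blk 31, set 3) → VC-HIT  vc=[11, 6, 18]

OUTCOME = MISS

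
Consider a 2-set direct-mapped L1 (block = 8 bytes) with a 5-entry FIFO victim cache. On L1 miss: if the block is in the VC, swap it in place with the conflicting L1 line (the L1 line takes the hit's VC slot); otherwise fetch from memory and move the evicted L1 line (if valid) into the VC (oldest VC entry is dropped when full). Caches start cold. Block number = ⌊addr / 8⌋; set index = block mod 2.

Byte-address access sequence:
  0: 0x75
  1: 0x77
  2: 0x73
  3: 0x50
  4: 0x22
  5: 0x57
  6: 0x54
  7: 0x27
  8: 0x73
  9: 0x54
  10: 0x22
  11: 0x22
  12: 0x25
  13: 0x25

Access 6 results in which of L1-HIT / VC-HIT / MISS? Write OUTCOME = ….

#0 0x75→b14/s0 MISS; vc=[]
#1 0x77→b14/s0 L1-HIT; vc=[]
#2 0x73→b14/s0 L1-HIT; vc=[]
#3 0x50→b10/s0 MISS; vc=[14]
#4 0x22→b4/s0 MISS; vc=[14,10]
#5 0x57→b10/s0 VC-HIT; vc=[14,4]
#6 0x54→b10/s0 L1-HIT; vc=[14,4]
#7 0x27→b4/s0 VC-HIT; vc=[14,10]
#8 0x73→b14/s0 VC-HIT; vc=[4,10]
#9 0x54→b10/s0 VC-HIT; vc=[4,14]
#10 0x22→b4/s0 VC-HIT; vc=[10,14]
#11 0x22→b4/s0 L1-HIT; vc=[10,14]
#12 0x25→b4/s0 L1-HIT; vc=[10,14]
#13 0x25→b4/s0 L1-HIT; vc=[10,14]

OUTCOME = L1-HIT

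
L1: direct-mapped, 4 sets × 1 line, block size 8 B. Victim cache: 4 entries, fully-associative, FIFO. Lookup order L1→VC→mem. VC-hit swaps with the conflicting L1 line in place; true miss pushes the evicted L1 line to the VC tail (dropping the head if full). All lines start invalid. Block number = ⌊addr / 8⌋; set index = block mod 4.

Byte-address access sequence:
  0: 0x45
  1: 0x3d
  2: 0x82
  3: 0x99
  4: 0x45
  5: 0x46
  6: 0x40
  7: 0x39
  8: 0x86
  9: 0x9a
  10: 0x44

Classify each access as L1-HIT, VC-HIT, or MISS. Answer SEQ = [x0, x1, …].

  [0] addr=0x45 blk=8 s=0: MISS | VC []
  [1] addr=0x3d blk=7 s=3: MISS | VC []
  [2] addr=0x82 blk=16 s=0: MISS | VC [8]
  [3] addr=0x99 blk=19 s=3: MISS | VC [8, 7]
  [4] addr=0x45 blk=8 s=0: VC-HIT | VC [16, 7]
  [5] addr=0x46 blk=8 s=0: L1-HIT | VC [16, 7]
  [6] addr=0x40 blk=8 s=0: L1-HIT | VC [16, 7]
  [7] addr=0x39 blk=7 s=3: VC-HIT | VC [16, 19]
  [8] addr=0x86 blk=16 s=0: VC-HIT | VC [8, 19]
  [9] addr=0x9a blk=19 s=3: VC-HIT | VC [8, 7]
  [10] addr=0x44 blk=8 s=0: VC-HIT | VC [16, 7]

SEQ = [MISS, MISS, MISS, MISS, VC-HIT, L1-HIT, L1-HIT, VC-HIT, VC-HIT, VC-HIT, VC-HIT]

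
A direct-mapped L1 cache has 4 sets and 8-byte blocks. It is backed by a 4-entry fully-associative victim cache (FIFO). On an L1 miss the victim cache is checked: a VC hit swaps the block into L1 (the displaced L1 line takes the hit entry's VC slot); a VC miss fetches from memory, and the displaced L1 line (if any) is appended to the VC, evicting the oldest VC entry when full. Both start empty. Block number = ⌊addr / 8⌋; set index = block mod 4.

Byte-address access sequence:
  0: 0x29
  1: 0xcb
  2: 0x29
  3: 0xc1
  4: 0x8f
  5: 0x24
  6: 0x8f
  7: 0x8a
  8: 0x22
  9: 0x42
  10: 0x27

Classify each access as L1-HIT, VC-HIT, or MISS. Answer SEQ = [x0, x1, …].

SEQ = [MISS, MISS, VC-HIT, MISS, MISS, MISS, L1-HIT, L1-HIT, L1-HIT, MISS, VC-HIT]

0: 0x29 (blk 5, set 1) → MISS  vc=[]
1: 0xcb (blk 25, set 1) → MISS  vc=[5]
2: 0x29 (blk 5, set 1) → VC-HIT  vc=[25]
3: 0xc1 (blk 24, set 0) → MISS  vc=[25]
4: 0x8f (blk 17, set 1) → MISS  vc=[25, 5]
5: 0x24 (blk 4, set 0) → MISS  vc=[25, 5, 24]
6: 0x8f (blk 17, set 1) → L1-HIT  vc=[25, 5, 24]
7: 0x8a (blk 17, set 1) → L1-HIT  vc=[25, 5, 24]
8: 0x22 (blk 4, set 0) → L1-HIT  vc=[25, 5, 24]
9: 0x42 (blk 8, set 0) → MISS  vc=[25, 5, 24, 4]
10: 0x27 (blk 4, set 0) → VC-HIT  vc=[25, 5, 24, 8]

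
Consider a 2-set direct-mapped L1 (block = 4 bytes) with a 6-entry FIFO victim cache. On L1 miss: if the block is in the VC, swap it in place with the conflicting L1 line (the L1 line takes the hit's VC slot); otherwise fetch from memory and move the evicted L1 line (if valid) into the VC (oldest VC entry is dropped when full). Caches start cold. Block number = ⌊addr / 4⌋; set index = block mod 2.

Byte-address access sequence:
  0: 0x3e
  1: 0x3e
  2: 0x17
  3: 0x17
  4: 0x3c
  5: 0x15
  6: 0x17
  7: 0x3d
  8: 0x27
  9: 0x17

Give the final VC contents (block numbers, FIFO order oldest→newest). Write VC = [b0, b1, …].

  [0] addr=0x3e blk=15 s=1: MISS | VC []
  [1] addr=0x3e blk=15 s=1: L1-HIT | VC []
  [2] addr=0x17 blk=5 s=1: MISS | VC [15]
  [3] addr=0x17 blk=5 s=1: L1-HIT | VC [15]
  [4] addr=0x3c blk=15 s=1: VC-HIT | VC [5]
  [5] addr=0x15 blk=5 s=1: VC-HIT | VC [15]
  [6] addr=0x17 blk=5 s=1: L1-HIT | VC [15]
  [7] addr=0x3d blk=15 s=1: VC-HIT | VC [5]
  [8] addr=0x27 blk=9 s=1: MISS | VC [5, 15]
  [9] addr=0x17 blk=5 s=1: VC-HIT | VC [9, 15]

VC = [9, 15]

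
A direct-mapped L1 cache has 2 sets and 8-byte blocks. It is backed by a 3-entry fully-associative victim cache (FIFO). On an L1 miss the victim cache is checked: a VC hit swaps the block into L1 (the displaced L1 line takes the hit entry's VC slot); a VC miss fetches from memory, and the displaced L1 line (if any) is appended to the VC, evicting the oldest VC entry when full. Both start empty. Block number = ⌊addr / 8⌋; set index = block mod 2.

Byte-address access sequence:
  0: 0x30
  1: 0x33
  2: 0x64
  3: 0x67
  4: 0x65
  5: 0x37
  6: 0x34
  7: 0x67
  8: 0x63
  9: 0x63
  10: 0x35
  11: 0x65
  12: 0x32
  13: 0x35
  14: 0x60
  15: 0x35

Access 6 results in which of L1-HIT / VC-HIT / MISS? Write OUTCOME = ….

OUTCOME = L1-HIT

#0 0x30→b6/s0 MISS; vc=[]
#1 0x33→b6/s0 L1-HIT; vc=[]
#2 0x64→b12/s0 MISS; vc=[6]
#3 0x67→b12/s0 L1-HIT; vc=[6]
#4 0x65→b12/s0 L1-HIT; vc=[6]
#5 0x37→b6/s0 VC-HIT; vc=[12]
#6 0x34→b6/s0 L1-HIT; vc=[12]
#7 0x67→b12/s0 VC-HIT; vc=[6]
#8 0x63→b12/s0 L1-HIT; vc=[6]
#9 0x63→b12/s0 L1-HIT; vc=[6]
#10 0x35→b6/s0 VC-HIT; vc=[12]
#11 0x65→b12/s0 VC-HIT; vc=[6]
#12 0x32→b6/s0 VC-HIT; vc=[12]
#13 0x35→b6/s0 L1-HIT; vc=[12]
#14 0x60→b12/s0 VC-HIT; vc=[6]
#15 0x35→b6/s0 VC-HIT; vc=[12]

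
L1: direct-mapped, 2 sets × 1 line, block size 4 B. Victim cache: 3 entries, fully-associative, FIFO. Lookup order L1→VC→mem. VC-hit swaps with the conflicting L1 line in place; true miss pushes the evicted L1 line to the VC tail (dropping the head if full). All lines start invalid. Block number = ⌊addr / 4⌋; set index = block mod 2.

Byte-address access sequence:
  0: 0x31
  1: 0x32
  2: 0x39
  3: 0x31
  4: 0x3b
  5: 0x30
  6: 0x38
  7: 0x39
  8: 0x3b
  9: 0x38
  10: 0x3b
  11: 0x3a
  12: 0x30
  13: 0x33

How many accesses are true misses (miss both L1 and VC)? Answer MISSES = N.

MISSES = 2

0: 0x31 (blk 12, set 0) → MISS  vc=[]
1: 0x32 (blk 12, set 0) → L1-HIT  vc=[]
2: 0x39 (blk 14, set 0) → MISS  vc=[12]
3: 0x31 (blk 12, set 0) → VC-HIT  vc=[14]
4: 0x3b (blk 14, set 0) → VC-HIT  vc=[12]
5: 0x30 (blk 12, set 0) → VC-HIT  vc=[14]
6: 0x38 (blk 14, set 0) → VC-HIT  vc=[12]
7: 0x39 (blk 14, set 0) → L1-HIT  vc=[12]
8: 0x3b (blk 14, set 0) → L1-HIT  vc=[12]
9: 0x38 (blk 14, set 0) → L1-HIT  vc=[12]
10: 0x3b (blk 14, set 0) → L1-HIT  vc=[12]
11: 0x3a (blk 14, set 0) → L1-HIT  vc=[12]
12: 0x30 (blk 12, set 0) → VC-HIT  vc=[14]
13: 0x33 (blk 12, set 0) → L1-HIT  vc=[14]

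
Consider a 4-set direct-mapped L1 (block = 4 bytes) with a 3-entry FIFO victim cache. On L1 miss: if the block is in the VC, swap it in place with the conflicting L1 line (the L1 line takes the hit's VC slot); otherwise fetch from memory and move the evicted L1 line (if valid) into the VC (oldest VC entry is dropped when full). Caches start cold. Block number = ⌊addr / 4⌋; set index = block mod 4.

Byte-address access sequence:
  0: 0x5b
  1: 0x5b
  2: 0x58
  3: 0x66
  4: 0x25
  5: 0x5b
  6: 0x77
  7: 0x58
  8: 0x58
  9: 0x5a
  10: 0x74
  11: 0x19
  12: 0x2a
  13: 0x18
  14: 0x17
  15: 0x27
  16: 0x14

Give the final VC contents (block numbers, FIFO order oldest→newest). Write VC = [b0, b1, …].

VC = [10, 29, 9]

#0 0x5b→b22/s2 MISS; vc=[]
#1 0x5b→b22/s2 L1-HIT; vc=[]
#2 0x58→b22/s2 L1-HIT; vc=[]
#3 0x66→b25/s1 MISS; vc=[]
#4 0x25→b9/s1 MISS; vc=[25]
#5 0x5b→b22/s2 L1-HIT; vc=[25]
#6 0x77→b29/s1 MISS; vc=[25,9]
#7 0x58→b22/s2 L1-HIT; vc=[25,9]
#8 0x58→b22/s2 L1-HIT; vc=[25,9]
#9 0x5a→b22/s2 L1-HIT; vc=[25,9]
#10 0x74→b29/s1 L1-HIT; vc=[25,9]
#11 0x19→b6/s2 MISS; vc=[25,9,22]
#12 0x2a→b10/s2 MISS; vc=[9,22,6]
#13 0x18→b6/s2 VC-HIT; vc=[9,22,10]
#14 0x17→b5/s1 MISS; vc=[22,10,29]
#15 0x27→b9/s1 MISS; vc=[10,29,5]
#16 0x14→b5/s1 VC-HIT; vc=[10,29,9]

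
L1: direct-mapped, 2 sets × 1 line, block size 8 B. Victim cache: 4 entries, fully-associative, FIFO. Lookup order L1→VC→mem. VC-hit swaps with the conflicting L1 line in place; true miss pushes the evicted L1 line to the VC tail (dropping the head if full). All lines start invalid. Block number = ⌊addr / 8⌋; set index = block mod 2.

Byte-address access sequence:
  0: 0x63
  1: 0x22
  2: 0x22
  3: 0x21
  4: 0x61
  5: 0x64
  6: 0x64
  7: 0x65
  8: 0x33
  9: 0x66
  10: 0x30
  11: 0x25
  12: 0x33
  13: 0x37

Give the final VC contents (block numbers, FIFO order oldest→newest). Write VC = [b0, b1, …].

  [0] addr=0x63 blk=12 s=0: MISS | VC []
  [1] addr=0x22 blk=4 s=0: MISS | VC [12]
  [2] addr=0x22 blk=4 s=0: L1-HIT | VC [12]
  [3] addr=0x21 blk=4 s=0: L1-HIT | VC [12]
  [4] addr=0x61 blk=12 s=0: VC-HIT | VC [4]
  [5] addr=0x64 blk=12 s=0: L1-HIT | VC [4]
  [6] addr=0x64 blk=12 s=0: L1-HIT | VC [4]
  [7] addr=0x65 blk=12 s=0: L1-HIT | VC [4]
  [8] addr=0x33 blk=6 s=0: MISS | VC [4, 12]
  [9] addr=0x66 blk=12 s=0: VC-HIT | VC [4, 6]
  [10] addr=0x30 blk=6 s=0: VC-HIT | VC [4, 12]
  [11] addr=0x25 blk=4 s=0: VC-HIT | VC [6, 12]
  [12] addr=0x33 blk=6 s=0: VC-HIT | VC [4, 12]
  [13] addr=0x37 blk=6 s=0: L1-HIT | VC [4, 12]

VC = [4, 12]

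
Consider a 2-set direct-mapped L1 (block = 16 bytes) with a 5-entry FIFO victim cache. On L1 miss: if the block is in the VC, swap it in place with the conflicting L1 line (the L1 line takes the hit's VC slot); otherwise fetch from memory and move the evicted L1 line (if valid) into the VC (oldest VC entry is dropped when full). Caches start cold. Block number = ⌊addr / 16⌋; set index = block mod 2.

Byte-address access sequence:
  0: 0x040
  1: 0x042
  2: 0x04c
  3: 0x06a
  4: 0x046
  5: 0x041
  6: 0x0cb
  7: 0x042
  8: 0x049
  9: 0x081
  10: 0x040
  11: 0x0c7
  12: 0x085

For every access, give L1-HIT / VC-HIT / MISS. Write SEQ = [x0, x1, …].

0: 0x40 (blk 4, set 0) → MISS  vc=[]
1: 0x42 (blk 4, set 0) → L1-HIT  vc=[]
2: 0x4c (blk 4, set 0) → L1-HIT  vc=[]
3: 0x6a (blk 6, set 0) → MISS  vc=[4]
4: 0x46 (blk 4, set 0) → VC-HIT  vc=[6]
5: 0x41 (blk 4, set 0) → L1-HIT  vc=[6]
6: 0xcb (blk 12, set 0) → MISS  vc=[6, 4]
7: 0x42 (blk 4, set 0) → VC-HIT  vc=[6, 12]
8: 0x49 (blk 4, set 0) → L1-HIT  vc=[6, 12]
9: 0x81 (blk 8, set 0) → MISS  vc=[6, 12, 4]
10: 0x40 (blk 4, set 0) → VC-HIT  vc=[6, 12, 8]
11: 0xc7 (blk 12, set 0) → VC-HIT  vc=[6, 4, 8]
12: 0x85 (blk 8, set 0) → VC-HIT  vc=[6, 4, 12]

SEQ = [MISS, L1-HIT, L1-HIT, MISS, VC-HIT, L1-HIT, MISS, VC-HIT, L1-HIT, MISS, VC-HIT, VC-HIT, VC-HIT]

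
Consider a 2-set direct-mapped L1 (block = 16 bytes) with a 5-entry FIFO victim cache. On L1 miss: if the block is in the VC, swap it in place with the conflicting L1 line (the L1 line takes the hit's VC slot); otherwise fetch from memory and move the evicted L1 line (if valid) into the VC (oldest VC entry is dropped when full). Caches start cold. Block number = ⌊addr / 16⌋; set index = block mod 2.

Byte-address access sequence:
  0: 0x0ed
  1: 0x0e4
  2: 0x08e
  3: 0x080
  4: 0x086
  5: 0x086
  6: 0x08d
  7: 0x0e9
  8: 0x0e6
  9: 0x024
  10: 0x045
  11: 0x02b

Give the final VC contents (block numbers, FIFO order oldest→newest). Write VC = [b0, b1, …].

VC = [8, 14, 4]

0: 0xed (blk 14, set 0) → MISS  vc=[]
1: 0xe4 (blk 14, set 0) → L1-HIT  vc=[]
2: 0x8e (blk 8, set 0) → MISS  vc=[14]
3: 0x80 (blk 8, set 0) → L1-HIT  vc=[14]
4: 0x86 (blk 8, set 0) → L1-HIT  vc=[14]
5: 0x86 (blk 8, set 0) → L1-HIT  vc=[14]
6: 0x8d (blk 8, set 0) → L1-HIT  vc=[14]
7: 0xe9 (blk 14, set 0) → VC-HIT  vc=[8]
8: 0xe6 (blk 14, set 0) → L1-HIT  vc=[8]
9: 0x24 (blk 2, set 0) → MISS  vc=[8, 14]
10: 0x45 (blk 4, set 0) → MISS  vc=[8, 14, 2]
11: 0x2b (blk 2, set 0) → VC-HIT  vc=[8, 14, 4]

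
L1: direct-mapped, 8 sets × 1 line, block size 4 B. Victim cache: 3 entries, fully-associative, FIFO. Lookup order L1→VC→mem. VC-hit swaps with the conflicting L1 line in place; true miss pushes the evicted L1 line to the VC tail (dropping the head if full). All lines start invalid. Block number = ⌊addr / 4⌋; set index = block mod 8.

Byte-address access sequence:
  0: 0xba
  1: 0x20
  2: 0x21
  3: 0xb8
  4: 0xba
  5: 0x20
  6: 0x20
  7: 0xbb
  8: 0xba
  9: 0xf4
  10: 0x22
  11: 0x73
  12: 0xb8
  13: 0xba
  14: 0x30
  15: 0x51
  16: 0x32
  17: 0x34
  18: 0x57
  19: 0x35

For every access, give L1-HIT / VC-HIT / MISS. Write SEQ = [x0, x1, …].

#0 0xba→b46/s6 MISS; vc=[]
#1 0x20→b8/s0 MISS; vc=[]
#2 0x21→b8/s0 L1-HIT; vc=[]
#3 0xb8→b46/s6 L1-HIT; vc=[]
#4 0xba→b46/s6 L1-HIT; vc=[]
#5 0x20→b8/s0 L1-HIT; vc=[]
#6 0x20→b8/s0 L1-HIT; vc=[]
#7 0xbb→b46/s6 L1-HIT; vc=[]
#8 0xba→b46/s6 L1-HIT; vc=[]
#9 0xf4→b61/s5 MISS; vc=[]
#10 0x22→b8/s0 L1-HIT; vc=[]
#11 0x73→b28/s4 MISS; vc=[]
#12 0xb8→b46/s6 L1-HIT; vc=[]
#13 0xba→b46/s6 L1-HIT; vc=[]
#14 0x30→b12/s4 MISS; vc=[28]
#15 0x51→b20/s4 MISS; vc=[28,12]
#16 0x32→b12/s4 VC-HIT; vc=[28,20]
#17 0x34→b13/s5 MISS; vc=[28,20,61]
#18 0x57→b21/s5 MISS; vc=[20,61,13]
#19 0x35→b13/s5 VC-HIT; vc=[20,61,21]

SEQ = [MISS, MISS, L1-HIT, L1-HIT, L1-HIT, L1-HIT, L1-HIT, L1-HIT, L1-HIT, MISS, L1-HIT, MISS, L1-HIT, L1-HIT, MISS, MISS, VC-HIT, MISS, MISS, VC-HIT]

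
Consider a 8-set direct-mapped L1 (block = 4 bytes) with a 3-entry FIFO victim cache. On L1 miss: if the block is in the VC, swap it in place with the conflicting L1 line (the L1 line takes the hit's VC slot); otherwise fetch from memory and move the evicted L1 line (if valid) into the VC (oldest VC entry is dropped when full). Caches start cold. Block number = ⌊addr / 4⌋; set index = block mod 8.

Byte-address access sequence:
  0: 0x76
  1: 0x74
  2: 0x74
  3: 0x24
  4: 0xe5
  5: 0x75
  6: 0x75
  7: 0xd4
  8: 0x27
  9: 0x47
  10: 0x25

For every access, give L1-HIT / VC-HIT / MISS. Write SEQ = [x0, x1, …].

SEQ = [MISS, L1-HIT, L1-HIT, MISS, MISS, L1-HIT, L1-HIT, MISS, VC-HIT, MISS, VC-HIT]

0: 0x76 (blk 29, set 5) → MISS  vc=[]
1: 0x74 (blk 29, set 5) → L1-HIT  vc=[]
2: 0x74 (blk 29, set 5) → L1-HIT  vc=[]
3: 0x24 (blk 9, set 1) → MISS  vc=[]
4: 0xe5 (blk 57, set 1) → MISS  vc=[9]
5: 0x75 (blk 29, set 5) → L1-HIT  vc=[9]
6: 0x75 (blk 29, set 5) → L1-HIT  vc=[9]
7: 0xd4 (blk 53, set 5) → MISS  vc=[9, 29]
8: 0x27 (blk 9, set 1) → VC-HIT  vc=[57, 29]
9: 0x47 (blk 17, set 1) → MISS  vc=[57, 29, 9]
10: 0x25 (blk 9, set 1) → VC-HIT  vc=[57, 29, 17]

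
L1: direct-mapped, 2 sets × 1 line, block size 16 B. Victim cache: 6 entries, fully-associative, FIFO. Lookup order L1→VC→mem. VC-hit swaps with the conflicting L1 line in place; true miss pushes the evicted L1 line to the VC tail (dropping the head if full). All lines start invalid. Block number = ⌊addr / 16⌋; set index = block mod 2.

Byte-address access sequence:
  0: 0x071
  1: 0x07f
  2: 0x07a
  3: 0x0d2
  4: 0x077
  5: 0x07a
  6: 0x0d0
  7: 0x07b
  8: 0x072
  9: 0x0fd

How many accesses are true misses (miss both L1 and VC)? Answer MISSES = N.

MISSES = 3

  [0] addr=0x71 blk=7 s=1: MISS | VC []
  [1] addr=0x7f blk=7 s=1: L1-HIT | VC []
  [2] addr=0x7a blk=7 s=1: L1-HIT | VC []
  [3] addr=0xd2 blk=13 s=1: MISS | VC [7]
  [4] addr=0x77 blk=7 s=1: VC-HIT | VC [13]
  [5] addr=0x7a blk=7 s=1: L1-HIT | VC [13]
  [6] addr=0xd0 blk=13 s=1: VC-HIT | VC [7]
  [7] addr=0x7b blk=7 s=1: VC-HIT | VC [13]
  [8] addr=0x72 blk=7 s=1: L1-HIT | VC [13]
  [9] addr=0xfd blk=15 s=1: MISS | VC [13, 7]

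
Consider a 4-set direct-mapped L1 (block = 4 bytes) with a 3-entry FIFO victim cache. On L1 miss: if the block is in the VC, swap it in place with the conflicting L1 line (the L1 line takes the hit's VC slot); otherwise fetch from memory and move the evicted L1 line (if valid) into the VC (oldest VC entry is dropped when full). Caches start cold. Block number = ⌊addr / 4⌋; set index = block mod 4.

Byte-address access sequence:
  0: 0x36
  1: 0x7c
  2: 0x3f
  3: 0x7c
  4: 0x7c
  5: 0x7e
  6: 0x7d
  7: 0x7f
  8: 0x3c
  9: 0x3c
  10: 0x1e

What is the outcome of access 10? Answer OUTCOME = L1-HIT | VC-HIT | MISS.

  [0] addr=0x36 blk=13 s=1: MISS | VC []
  [1] addr=0x7c blk=31 s=3: MISS | VC []
  [2] addr=0x3f blk=15 s=3: MISS | VC [31]
  [3] addr=0x7c blk=31 s=3: VC-HIT | VC [15]
  [4] addr=0x7c blk=31 s=3: L1-HIT | VC [15]
  [5] addr=0x7e blk=31 s=3: L1-HIT | VC [15]
  [6] addr=0x7d blk=31 s=3: L1-HIT | VC [15]
  [7] addr=0x7f blk=31 s=3: L1-HIT | VC [15]
  [8] addr=0x3c blk=15 s=3: VC-HIT | VC [31]
  [9] addr=0x3c blk=15 s=3: L1-HIT | VC [31]
  [10] addr=0x1e blk=7 s=3: MISS | VC [31, 15]

OUTCOME = MISS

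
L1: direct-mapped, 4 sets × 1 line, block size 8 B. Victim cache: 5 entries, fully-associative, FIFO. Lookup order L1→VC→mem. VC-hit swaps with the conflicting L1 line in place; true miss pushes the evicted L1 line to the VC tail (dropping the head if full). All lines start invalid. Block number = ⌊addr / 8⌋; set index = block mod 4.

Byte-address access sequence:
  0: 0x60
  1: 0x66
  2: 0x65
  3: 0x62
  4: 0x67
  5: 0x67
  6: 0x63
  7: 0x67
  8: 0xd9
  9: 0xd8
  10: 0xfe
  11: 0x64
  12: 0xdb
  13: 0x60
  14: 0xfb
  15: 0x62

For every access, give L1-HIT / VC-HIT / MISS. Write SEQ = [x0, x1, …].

0: 0x60 (blk 12, set 0) → MISS  vc=[]
1: 0x66 (blk 12, set 0) → L1-HIT  vc=[]
2: 0x65 (blk 12, set 0) → L1-HIT  vc=[]
3: 0x62 (blk 12, set 0) → L1-HIT  vc=[]
4: 0x67 (blk 12, set 0) → L1-HIT  vc=[]
5: 0x67 (blk 12, set 0) → L1-HIT  vc=[]
6: 0x63 (blk 12, set 0) → L1-HIT  vc=[]
7: 0x67 (blk 12, set 0) → L1-HIT  vc=[]
8: 0xd9 (blk 27, set 3) → MISS  vc=[]
9: 0xd8 (blk 27, set 3) → L1-HIT  vc=[]
10: 0xfe (blk 31, set 3) → MISS  vc=[27]
11: 0x64 (blk 12, set 0) → L1-HIT  vc=[27]
12: 0xdb (blk 27, set 3) → VC-HIT  vc=[31]
13: 0x60 (blk 12, set 0) → L1-HIT  vc=[31]
14: 0xfb (blk 31, set 3) → VC-HIT  vc=[27]
15: 0x62 (blk 12, set 0) → L1-HIT  vc=[27]

SEQ = [MISS, L1-HIT, L1-HIT, L1-HIT, L1-HIT, L1-HIT, L1-HIT, L1-HIT, MISS, L1-HIT, MISS, L1-HIT, VC-HIT, L1-HIT, VC-HIT, L1-HIT]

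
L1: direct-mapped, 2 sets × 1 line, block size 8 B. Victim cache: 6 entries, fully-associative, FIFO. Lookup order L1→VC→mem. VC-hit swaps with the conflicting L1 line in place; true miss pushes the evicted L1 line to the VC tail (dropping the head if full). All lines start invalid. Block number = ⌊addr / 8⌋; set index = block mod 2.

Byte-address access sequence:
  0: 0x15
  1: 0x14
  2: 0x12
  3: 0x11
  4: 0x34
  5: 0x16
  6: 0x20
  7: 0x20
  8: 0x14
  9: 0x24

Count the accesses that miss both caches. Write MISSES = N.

  [0] addr=0x15 blk=2 s=0: MISS | VC []
  [1] addr=0x14 blk=2 s=0: L1-HIT | VC []
  [2] addr=0x12 blk=2 s=0: L1-HIT | VC []
  [3] addr=0x11 blk=2 s=0: L1-HIT | VC []
  [4] addr=0x34 blk=6 s=0: MISS | VC [2]
  [5] addr=0x16 blk=2 s=0: VC-HIT | VC [6]
  [6] addr=0x20 blk=4 s=0: MISS | VC [6, 2]
  [7] addr=0x20 blk=4 s=0: L1-HIT | VC [6, 2]
  [8] addr=0x14 blk=2 s=0: VC-HIT | VC [6, 4]
  [9] addr=0x24 blk=4 s=0: VC-HIT | VC [6, 2]

MISSES = 3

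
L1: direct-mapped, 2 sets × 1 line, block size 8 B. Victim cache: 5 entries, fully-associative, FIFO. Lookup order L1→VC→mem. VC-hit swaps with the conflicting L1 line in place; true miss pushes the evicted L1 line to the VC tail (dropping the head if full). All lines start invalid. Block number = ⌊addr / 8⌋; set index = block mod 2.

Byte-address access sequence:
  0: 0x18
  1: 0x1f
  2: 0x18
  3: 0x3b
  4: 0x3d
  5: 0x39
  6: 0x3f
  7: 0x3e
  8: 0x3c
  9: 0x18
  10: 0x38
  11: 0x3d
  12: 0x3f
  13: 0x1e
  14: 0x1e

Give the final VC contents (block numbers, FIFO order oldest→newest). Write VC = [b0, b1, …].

#0 0x18→b3/s1 MISS; vc=[]
#1 0x1f→b3/s1 L1-HIT; vc=[]
#2 0x18→b3/s1 L1-HIT; vc=[]
#3 0x3b→b7/s1 MISS; vc=[3]
#4 0x3d→b7/s1 L1-HIT; vc=[3]
#5 0x39→b7/s1 L1-HIT; vc=[3]
#6 0x3f→b7/s1 L1-HIT; vc=[3]
#7 0x3e→b7/s1 L1-HIT; vc=[3]
#8 0x3c→b7/s1 L1-HIT; vc=[3]
#9 0x18→b3/s1 VC-HIT; vc=[7]
#10 0x38→b7/s1 VC-HIT; vc=[3]
#11 0x3d→b7/s1 L1-HIT; vc=[3]
#12 0x3f→b7/s1 L1-HIT; vc=[3]
#13 0x1e→b3/s1 VC-HIT; vc=[7]
#14 0x1e→b3/s1 L1-HIT; vc=[7]

VC = [7]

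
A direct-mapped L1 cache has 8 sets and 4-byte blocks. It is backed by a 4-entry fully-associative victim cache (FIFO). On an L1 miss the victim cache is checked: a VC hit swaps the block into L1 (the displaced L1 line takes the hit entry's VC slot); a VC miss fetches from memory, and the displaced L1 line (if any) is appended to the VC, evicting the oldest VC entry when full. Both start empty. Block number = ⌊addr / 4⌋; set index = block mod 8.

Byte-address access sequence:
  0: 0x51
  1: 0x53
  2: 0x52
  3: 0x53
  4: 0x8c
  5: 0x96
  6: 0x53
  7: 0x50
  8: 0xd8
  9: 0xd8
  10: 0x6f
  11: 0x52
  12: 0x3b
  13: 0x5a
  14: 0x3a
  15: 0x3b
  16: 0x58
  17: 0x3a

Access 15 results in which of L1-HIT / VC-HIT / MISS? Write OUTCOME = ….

OUTCOME = L1-HIT

#0 0x51→b20/s4 MISS; vc=[]
#1 0x53→b20/s4 L1-HIT; vc=[]
#2 0x52→b20/s4 L1-HIT; vc=[]
#3 0x53→b20/s4 L1-HIT; vc=[]
#4 0x8c→b35/s3 MISS; vc=[]
#5 0x96→b37/s5 MISS; vc=[]
#6 0x53→b20/s4 L1-HIT; vc=[]
#7 0x50→b20/s4 L1-HIT; vc=[]
#8 0xd8→b54/s6 MISS; vc=[]
#9 0xd8→b54/s6 L1-HIT; vc=[]
#10 0x6f→b27/s3 MISS; vc=[35]
#11 0x52→b20/s4 L1-HIT; vc=[35]
#12 0x3b→b14/s6 MISS; vc=[35,54]
#13 0x5a→b22/s6 MISS; vc=[35,54,14]
#14 0x3a→b14/s6 VC-HIT; vc=[35,54,22]
#15 0x3b→b14/s6 L1-HIT; vc=[35,54,22]
#16 0x58→b22/s6 VC-HIT; vc=[35,54,14]
#17 0x3a→b14/s6 VC-HIT; vc=[35,54,22]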